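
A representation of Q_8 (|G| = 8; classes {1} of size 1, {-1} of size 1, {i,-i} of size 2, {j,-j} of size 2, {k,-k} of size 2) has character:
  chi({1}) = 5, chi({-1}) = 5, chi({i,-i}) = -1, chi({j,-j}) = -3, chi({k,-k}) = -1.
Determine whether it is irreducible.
Not irreducible (reducible): <chi, chi> = 9 > 1.

Reasoning: <chi, chi> = (1/|G|) sum_C |C| * |chi(C)|^2 = (1/8)[1*|5|^2 + 1*|5|^2 + 2*|-1|^2 + 2*|-3|^2 + 2*|-1|^2]
  = (1/8)[(25) + (25) + (2) + (18) + (2)] = 72/8 = 9.
A character is irreducible iff <chi, chi> = 1, so this representation is reducible.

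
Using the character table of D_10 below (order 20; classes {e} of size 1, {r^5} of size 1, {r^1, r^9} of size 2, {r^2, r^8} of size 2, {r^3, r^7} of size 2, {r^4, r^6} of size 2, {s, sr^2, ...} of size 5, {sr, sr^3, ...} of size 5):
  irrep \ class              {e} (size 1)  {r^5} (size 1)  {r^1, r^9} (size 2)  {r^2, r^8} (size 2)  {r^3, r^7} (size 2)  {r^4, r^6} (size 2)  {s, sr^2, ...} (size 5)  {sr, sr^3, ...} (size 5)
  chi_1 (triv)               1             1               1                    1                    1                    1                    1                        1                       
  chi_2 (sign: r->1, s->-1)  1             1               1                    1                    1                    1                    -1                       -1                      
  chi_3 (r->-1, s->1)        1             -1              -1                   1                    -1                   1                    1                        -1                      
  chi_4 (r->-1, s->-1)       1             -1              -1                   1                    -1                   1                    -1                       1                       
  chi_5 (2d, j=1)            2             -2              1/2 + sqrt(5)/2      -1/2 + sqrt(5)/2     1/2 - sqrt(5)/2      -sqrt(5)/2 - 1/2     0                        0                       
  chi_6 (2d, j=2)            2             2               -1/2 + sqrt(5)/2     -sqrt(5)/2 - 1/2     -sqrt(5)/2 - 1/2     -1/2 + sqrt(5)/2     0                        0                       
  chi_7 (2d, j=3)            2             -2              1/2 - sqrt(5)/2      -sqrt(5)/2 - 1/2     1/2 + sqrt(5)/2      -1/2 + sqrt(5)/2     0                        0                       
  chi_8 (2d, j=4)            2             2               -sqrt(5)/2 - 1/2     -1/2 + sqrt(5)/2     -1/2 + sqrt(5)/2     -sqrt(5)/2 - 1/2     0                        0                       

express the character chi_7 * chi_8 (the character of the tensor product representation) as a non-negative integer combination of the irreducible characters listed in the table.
chi_7 tensor chi_8 = chi_5 + chi_7 (all other irreducibles have multiplicity 0).

Derivation: The character of a tensor product is the pointwise product (chi_7 * chi_8)(C) = chi_7(C) * chi_8(C):
  {e}: (2)*(2), {r^5}: (-2)*(2), {r^1, r^9}: (1/2 - sqrt(5)/2)*(-sqrt(5)/2 - 1/2), {r^2, r^8}: (-sqrt(5)/2 - 1/2)*(-1/2 + sqrt(5)/2), {r^3, r^7}: (1/2 + sqrt(5)/2)*(-1/2 + sqrt(5)/2), {r^4, r^6}: (-1/2 + sqrt(5)/2)*(-sqrt(5)/2 - 1/2), {s, sr^2, ...}: (0)*(0), {sr, sr^3, ...}: (0)*(0)
so (chi_7 * chi_8) takes values
  {e} -> 4, {r^5} -> -4, {r^1, r^9} -> 1, {r^2, r^8} -> -1, {r^3, r^7} -> 1, {r^4, r^6} -> -1, {s, sr^2, ...} -> 0, {sr, sr^3, ...} -> 0.
Now take the inner product of this character with each irreducible chi from the table, <chi_7*chi_8, chi> = (1/20) sum_C |C| (chi_7*chi_8)(C) conj(chi(C)):
  <chi_7*chi_8, chi_1> = (1/20)[1*(4)*conj(1) + 1*(-4)*conj(1) + 2*(1)*conj(1) + 2*(-1)*conj(1) + 2*(1)*conj(1) + 2*(-1)*conj(1) + 5*(0)*conj(1) + 5*(0)*conj(1)]
      = (1/20)[(4) + (-4) + (2) + (-2) + (2) + (-2) + (0) + (0)] = 0/20 = 0
  <chi_7*chi_8, chi_2> = (1/20)[1*(4)*conj(1) + 1*(-4)*conj(1) + 2*(1)*conj(1) + 2*(-1)*conj(1) + 2*(1)*conj(1) + 2*(-1)*conj(1) + 5*(0)*conj(-1) + 5*(0)*conj(-1)]
      = (1/20)[(4) + (-4) + (2) + (-2) + (2) + (-2) + (0) + (0)] = 0/20 = 0
  <chi_7*chi_8, chi_3> = (1/20)[1*(4)*conj(1) + 1*(-4)*conj(-1) + 2*(1)*conj(-1) + 2*(-1)*conj(1) + 2*(1)*conj(-1) + 2*(-1)*conj(1) + 5*(0)*conj(1) + 5*(0)*conj(-1)]
      = (1/20)[(4) + (4) + (-2) + (-2) + (-2) + (-2) + (0) + (0)] = 0/20 = 0
  <chi_7*chi_8, chi_4> = (1/20)[1*(4)*conj(1) + 1*(-4)*conj(-1) + 2*(1)*conj(-1) + 2*(-1)*conj(1) + 2*(1)*conj(-1) + 2*(-1)*conj(1) + 5*(0)*conj(-1) + 5*(0)*conj(1)]
      = (1/20)[(4) + (4) + (-2) + (-2) + (-2) + (-2) + (0) + (0)] = 0/20 = 0
  <chi_7*chi_8, chi_5> = (1/20)[1*(4)*conj(2) + 1*(-4)*conj(-2) + 2*(1)*conj(1/2 + sqrt(5)/2) + 2*(-1)*conj(-1/2 + sqrt(5)/2) + 2*(1)*conj(1/2 - sqrt(5)/2) + 2*(-1)*conj(-sqrt(5)/2 - 1/2) + 5*(0)*conj(0) + 5*(0)*conj(0)]
      = (1/20)[(8) + (8) + (1 + sqrt(5)) + (1 - sqrt(5)) + (1 - sqrt(5)) + (1 + sqrt(5)) + (0) + (0)] = 20/20 = 1
  <chi_7*chi_8, chi_6> = (1/20)[1*(4)*conj(2) + 1*(-4)*conj(2) + 2*(1)*conj(-1/2 + sqrt(5)/2) + 2*(-1)*conj(-sqrt(5)/2 - 1/2) + 2*(1)*conj(-sqrt(5)/2 - 1/2) + 2*(-1)*conj(-1/2 + sqrt(5)/2) + 5*(0)*conj(0) + 5*(0)*conj(0)]
      = (1/20)[(8) + (-8) + (-1 + sqrt(5)) + (1 + sqrt(5)) + (-sqrt(5) - 1) + (1 - sqrt(5)) + (0) + (0)] = 0/20 = 0
  <chi_7*chi_8, chi_7> = (1/20)[1*(4)*conj(2) + 1*(-4)*conj(-2) + 2*(1)*conj(1/2 - sqrt(5)/2) + 2*(-1)*conj(-sqrt(5)/2 - 1/2) + 2*(1)*conj(1/2 + sqrt(5)/2) + 2*(-1)*conj(-1/2 + sqrt(5)/2) + 5*(0)*conj(0) + 5*(0)*conj(0)]
      = (1/20)[(8) + (8) + (1 - sqrt(5)) + (1 + sqrt(5)) + (1 + sqrt(5)) + (1 - sqrt(5)) + (0) + (0)] = 20/20 = 1
  <chi_7*chi_8, chi_8> = (1/20)[1*(4)*conj(2) + 1*(-4)*conj(2) + 2*(1)*conj(-sqrt(5)/2 - 1/2) + 2*(-1)*conj(-1/2 + sqrt(5)/2) + 2*(1)*conj(-1/2 + sqrt(5)/2) + 2*(-1)*conj(-sqrt(5)/2 - 1/2) + 5*(0)*conj(0) + 5*(0)*conj(0)]
      = (1/20)[(8) + (-8) + (-sqrt(5) - 1) + (1 - sqrt(5)) + (-1 + sqrt(5)) + (1 + sqrt(5)) + (0) + (0)] = 0/20 = 0
Hence the multiplicities are chi_5: 1, chi_7: 1. Dimension check: dim(chi_7)*dim(chi_8) = 2*2 = 4 and sum (mult * dim) = 1*2 + 1*2 = 4.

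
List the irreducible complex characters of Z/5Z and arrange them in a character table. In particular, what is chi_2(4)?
Character table of Z/5Z (irreps indexed chi_0,...,chi_4 with chi_k(m) = zeta_5^(k*m), zeta_5 = exp(2*pi*i/5)):
  irrep \ class  {0} (size 1)  {1} (size 1)    {2} (size 1)    {3} (size 1)    {4} (size 1)  
  chi_0          1             1               1               1               1             
  chi_1          1             exp(2*I*pi/5)   exp(4*I*pi/5)   exp(-4*I*pi/5)  exp(-2*I*pi/5)
  chi_2          1             exp(4*I*pi/5)   exp(-2*I*pi/5)  exp(2*I*pi/5)   exp(-4*I*pi/5)
  chi_3          1             exp(-4*I*pi/5)  exp(2*I*pi/5)   exp(-2*I*pi/5)  exp(4*I*pi/5) 
  chi_4          1             exp(-2*I*pi/5)  exp(-4*I*pi/5)  exp(4*I*pi/5)   exp(2*I*pi/5) 

Spot check: chi_2(4) = zeta_5^(2*4) = zeta_5^8 = exp(-4*I*pi/5).

Proof sketch: Z/5Z is abelian, so all 5 irreducible complex representations are 1-dimensional. They are given by chi_k(m) = zeta_5^(k*m) for k = 0,...,4. Row orthogonality: sum_m chi_k(m) conj(chi_l(m)) = 5 * [k = l].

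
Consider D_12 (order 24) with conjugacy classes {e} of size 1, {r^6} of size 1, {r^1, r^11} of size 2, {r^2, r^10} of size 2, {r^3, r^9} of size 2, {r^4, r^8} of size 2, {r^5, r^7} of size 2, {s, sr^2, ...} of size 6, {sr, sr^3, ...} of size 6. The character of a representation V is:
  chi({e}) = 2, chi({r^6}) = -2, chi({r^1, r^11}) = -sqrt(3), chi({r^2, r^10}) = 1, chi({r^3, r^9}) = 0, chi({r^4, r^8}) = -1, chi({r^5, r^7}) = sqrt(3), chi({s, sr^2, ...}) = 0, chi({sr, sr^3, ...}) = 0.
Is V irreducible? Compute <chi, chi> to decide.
Irreducible: <chi, chi> = 1.

Argument: <chi, chi> = (1/|G|) sum_C |C| * |chi(C)|^2 = (1/24)[1*|2|^2 + 1*|-2|^2 + 2*|-sqrt(3)|^2 + 2*|1|^2 + 2*|0|^2 + 2*|-1|^2 + 2*|sqrt(3)|^2 + 6*|0|^2 + 6*|0|^2]
  = (1/24)[(4) + (4) + (6) + (2) + (0) + (2) + (6) + (0) + (0)] = 24/24 = 1.
A character is irreducible iff <chi, chi> = 1, so this representation is irreducible.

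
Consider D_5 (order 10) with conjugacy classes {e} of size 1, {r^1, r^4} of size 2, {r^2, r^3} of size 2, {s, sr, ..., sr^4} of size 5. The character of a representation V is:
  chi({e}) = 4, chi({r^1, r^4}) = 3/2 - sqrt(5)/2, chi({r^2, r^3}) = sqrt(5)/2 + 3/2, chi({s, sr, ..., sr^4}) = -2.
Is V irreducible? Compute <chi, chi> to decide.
Not irreducible (reducible): <chi, chi> = 5 > 1.

<chi, chi> = (1/|G|) sum_C |C| * |chi(C)|^2 = (1/10)[1*|4|^2 + 2*|3/2 - sqrt(5)/2|^2 + 2*|sqrt(5)/2 + 3/2|^2 + 5*|-2|^2]
  = (1/10)[(16) + (7 - 3*sqrt(5)) + (3*sqrt(5) + 7) + (20)] = 50/10 = 5.
A character is irreducible iff <chi, chi> = 1, so this representation is reducible.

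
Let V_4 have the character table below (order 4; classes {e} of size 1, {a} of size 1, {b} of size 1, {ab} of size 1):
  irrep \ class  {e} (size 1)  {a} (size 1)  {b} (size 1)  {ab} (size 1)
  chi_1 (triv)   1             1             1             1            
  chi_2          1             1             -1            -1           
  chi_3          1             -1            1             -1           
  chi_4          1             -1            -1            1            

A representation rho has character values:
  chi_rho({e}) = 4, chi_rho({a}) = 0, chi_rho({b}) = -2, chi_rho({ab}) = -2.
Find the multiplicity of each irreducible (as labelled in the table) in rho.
Multiplicities: chi_1: 0, chi_2: 2, chi_3: 1, chi_4: 1.

Justification: Use <chi_rho, chi> = (1/|G|) sum_C |C| * chi_rho(C) * conj(chi(C)) with |G| = 4 for each irreducible chi in the table:
  <chi_rho, chi_1> = (1/4)[1*(4)*conj(1) + 1*(0)*conj(1) + 1*(-2)*conj(1) + 1*(-2)*conj(1)]
      = (1/4)[(4) + (0) + (-2) + (-2)] = 0/4 = 0
  <chi_rho, chi_2> = (1/4)[1*(4)*conj(1) + 1*(0)*conj(1) + 1*(-2)*conj(-1) + 1*(-2)*conj(-1)]
      = (1/4)[(4) + (0) + (2) + (2)] = 8/4 = 2
  <chi_rho, chi_3> = (1/4)[1*(4)*conj(1) + 1*(0)*conj(-1) + 1*(-2)*conj(1) + 1*(-2)*conj(-1)]
      = (1/4)[(4) + (0) + (-2) + (2)] = 4/4 = 1
  <chi_rho, chi_4> = (1/4)[1*(4)*conj(1) + 1*(0)*conj(-1) + 1*(-2)*conj(-1) + 1*(-2)*conj(1)]
      = (1/4)[(4) + (0) + (2) + (-2)] = 4/4 = 1
Dimension check: dim(rho) = sum (mult * dim) = 0*1 + 2*1 + 1*1 + 1*1 = 4 = chi_rho(e) = 4.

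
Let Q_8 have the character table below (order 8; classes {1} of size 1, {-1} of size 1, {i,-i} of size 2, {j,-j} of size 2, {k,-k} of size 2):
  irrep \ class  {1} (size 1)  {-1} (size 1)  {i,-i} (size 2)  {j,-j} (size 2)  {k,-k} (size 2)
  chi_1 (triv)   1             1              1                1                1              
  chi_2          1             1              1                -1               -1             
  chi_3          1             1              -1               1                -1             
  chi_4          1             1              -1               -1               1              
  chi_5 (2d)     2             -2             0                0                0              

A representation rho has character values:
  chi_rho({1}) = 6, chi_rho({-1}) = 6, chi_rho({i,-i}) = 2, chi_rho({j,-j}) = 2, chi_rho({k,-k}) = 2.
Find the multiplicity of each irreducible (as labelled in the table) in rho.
Multiplicities: chi_1: 3, chi_2: 1, chi_3: 1, chi_4: 1, chi_5: 0.

Details: Use <chi_rho, chi> = (1/|G|) sum_C |C| * chi_rho(C) * conj(chi(C)) with |G| = 8 for each irreducible chi in the table:
  <chi_rho, chi_1> = (1/8)[1*(6)*conj(1) + 1*(6)*conj(1) + 2*(2)*conj(1) + 2*(2)*conj(1) + 2*(2)*conj(1)]
      = (1/8)[(6) + (6) + (4) + (4) + (4)] = 24/8 = 3
  <chi_rho, chi_2> = (1/8)[1*(6)*conj(1) + 1*(6)*conj(1) + 2*(2)*conj(1) + 2*(2)*conj(-1) + 2*(2)*conj(-1)]
      = (1/8)[(6) + (6) + (4) + (-4) + (-4)] = 8/8 = 1
  <chi_rho, chi_3> = (1/8)[1*(6)*conj(1) + 1*(6)*conj(1) + 2*(2)*conj(-1) + 2*(2)*conj(1) + 2*(2)*conj(-1)]
      = (1/8)[(6) + (6) + (-4) + (4) + (-4)] = 8/8 = 1
  <chi_rho, chi_4> = (1/8)[1*(6)*conj(1) + 1*(6)*conj(1) + 2*(2)*conj(-1) + 2*(2)*conj(-1) + 2*(2)*conj(1)]
      = (1/8)[(6) + (6) + (-4) + (-4) + (4)] = 8/8 = 1
  <chi_rho, chi_5> = (1/8)[1*(6)*conj(2) + 1*(6)*conj(-2) + 2*(2)*conj(0) + 2*(2)*conj(0) + 2*(2)*conj(0)]
      = (1/8)[(12) + (-12) + (0) + (0) + (0)] = 0/8 = 0
Dimension check: dim(rho) = sum (mult * dim) = 3*1 + 1*1 + 1*1 + 1*1 + 0*2 = 6 = chi_rho(e) = 6.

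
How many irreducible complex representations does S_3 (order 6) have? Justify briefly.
3

Argument: The number of irreducible complex representations of a finite group equals its number of conjugacy classes. Conjugacy classes in S_3 correspond to cycle types, i.e. partitions of 3; there are p(3) = 3 of them, so S_3 (order 6) has exactly 3 irreducible complex representations.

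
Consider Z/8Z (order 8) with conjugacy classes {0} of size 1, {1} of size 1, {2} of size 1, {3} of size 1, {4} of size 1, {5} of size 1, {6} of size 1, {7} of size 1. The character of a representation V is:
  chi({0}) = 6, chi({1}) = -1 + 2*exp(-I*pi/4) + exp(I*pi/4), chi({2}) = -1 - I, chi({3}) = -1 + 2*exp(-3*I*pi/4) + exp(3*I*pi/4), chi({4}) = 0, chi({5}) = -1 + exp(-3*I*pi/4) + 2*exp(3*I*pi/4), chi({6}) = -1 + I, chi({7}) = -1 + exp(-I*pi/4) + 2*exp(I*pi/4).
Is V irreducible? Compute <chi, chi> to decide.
Not irreducible (reducible): <chi, chi> = 8 > 1.

Working: <chi, chi> = (1/|G|) sum_C |C| * |chi(C)|^2 = (1/8)[1*|6|^2 + 1*|-1 + 2*exp(-I*pi/4) + exp(I*pi/4)|^2 + 1*|-1 - I|^2 + 1*|-1 + 2*exp(-3*I*pi/4) + exp(3*I*pi/4)|^2 + 1*|0|^2 + 1*|-1 + exp(-3*I*pi/4) + 2*exp(3*I*pi/4)|^2 + 1*|-1 + I|^2 + 1*|-1 + exp(-I*pi/4) + 2*exp(I*pi/4)|^2]
  = (1/8)[(36) + (6 - 3*exp(I*pi/4) - 3*exp(-I*pi/4)) + (2) + (6 - 3*exp(3*I*pi/4) - 3*exp(-3*I*pi/4)) + (0) + (6 - 3*exp(3*I*pi/4) - 3*exp(-3*I*pi/4)) + (2) + (6 - 3*exp(I*pi/4) - 3*exp(-I*pi/4))] = 64/8 = 8.
(Exp terms are combined using exp(i*s)*conj(exp(i*t)) = exp(i*(s-t)), and sums of them are collapsed using the identity that for every m > 1 the m distinct m-th roots of unity sum to 0, e.g. 1 + exp(2*I*pi/3) + exp(-2*I*pi/3) = 0.)
A character is irreducible iff <chi, chi> = 1, so this representation is reducible.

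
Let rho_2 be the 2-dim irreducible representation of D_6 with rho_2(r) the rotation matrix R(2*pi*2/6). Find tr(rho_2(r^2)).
chi_{rho_2}(r^2) = 2*cos(2*pi*2*2/6) = -1

Why: rho_2(r^2) is rotation by angle 2*pi*2*2/6, whose trace is 2*cos(2*pi*2*2/6) = -1.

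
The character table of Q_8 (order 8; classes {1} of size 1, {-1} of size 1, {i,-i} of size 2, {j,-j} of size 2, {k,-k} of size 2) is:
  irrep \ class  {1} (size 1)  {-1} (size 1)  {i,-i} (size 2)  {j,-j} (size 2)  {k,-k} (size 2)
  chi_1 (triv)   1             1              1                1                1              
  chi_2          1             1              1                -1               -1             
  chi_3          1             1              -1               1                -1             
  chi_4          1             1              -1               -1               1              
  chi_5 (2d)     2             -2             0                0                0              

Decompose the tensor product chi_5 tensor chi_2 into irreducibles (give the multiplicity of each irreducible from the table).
chi_5 tensor chi_2 = chi_5 (all other irreducibles have multiplicity 0).

Why: The character of a tensor product is the pointwise product (chi_5 * chi_2)(C) = chi_5(C) * chi_2(C):
  {1}: (2)*(1), {-1}: (-2)*(1), {i,-i}: (0)*(1), {j,-j}: (0)*(-1), {k,-k}: (0)*(-1)
so (chi_5 * chi_2) takes values
  {1} -> 2, {-1} -> -2, {i,-i} -> 0, {j,-j} -> 0, {k,-k} -> 0.
Now take the inner product of this character with each irreducible chi from the table, <chi_5*chi_2, chi> = (1/8) sum_C |C| (chi_5*chi_2)(C) conj(chi(C)):
  <chi_5*chi_2, chi_1> = (1/8)[1*(2)*conj(1) + 1*(-2)*conj(1) + 2*(0)*conj(1) + 2*(0)*conj(1) + 2*(0)*conj(1)]
      = (1/8)[(2) + (-2) + (0) + (0) + (0)] = 0/8 = 0
  <chi_5*chi_2, chi_2> = (1/8)[1*(2)*conj(1) + 1*(-2)*conj(1) + 2*(0)*conj(1) + 2*(0)*conj(-1) + 2*(0)*conj(-1)]
      = (1/8)[(2) + (-2) + (0) + (0) + (0)] = 0/8 = 0
  <chi_5*chi_2, chi_3> = (1/8)[1*(2)*conj(1) + 1*(-2)*conj(1) + 2*(0)*conj(-1) + 2*(0)*conj(1) + 2*(0)*conj(-1)]
      = (1/8)[(2) + (-2) + (0) + (0) + (0)] = 0/8 = 0
  <chi_5*chi_2, chi_4> = (1/8)[1*(2)*conj(1) + 1*(-2)*conj(1) + 2*(0)*conj(-1) + 2*(0)*conj(-1) + 2*(0)*conj(1)]
      = (1/8)[(2) + (-2) + (0) + (0) + (0)] = 0/8 = 0
  <chi_5*chi_2, chi_5> = (1/8)[1*(2)*conj(2) + 1*(-2)*conj(-2) + 2*(0)*conj(0) + 2*(0)*conj(0) + 2*(0)*conj(0)]
      = (1/8)[(4) + (4) + (0) + (0) + (0)] = 8/8 = 1
Hence the multiplicities are chi_5: 1. Dimension check: dim(chi_5)*dim(chi_2) = 2*1 = 2 and sum (mult * dim) = 1*2 = 2.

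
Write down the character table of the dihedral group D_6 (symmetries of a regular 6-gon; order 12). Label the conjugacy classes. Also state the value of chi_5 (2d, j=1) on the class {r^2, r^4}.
Conjugacy classes: {e} of size 1, {r^3} of size 1, {r^1, r^5} of size 2, {r^2, r^4} of size 2, {s, sr^2, ...} of size 3, {sr, sr^3, ...} of size 3.
Character table:
  irrep \ class              {e} (size 1)  {r^3} (size 1)  {r^1, r^5} (size 2)  {r^2, r^4} (size 2)  {s, sr^2, ...} (size 3)  {sr, sr^3, ...} (size 3)
  chi_1 (triv)               1             1               1                    1                    1                        1                       
  chi_2 (sign: r->1, s->-1)  1             1               1                    1                    -1                       -1                      
  chi_3 (r->-1, s->1)        1             -1              -1                   1                    1                        -1                      
  chi_4 (r->-1, s->-1)       1             -1              -1                   1                    -1                       1                       
  chi_5 (2d, j=1)            2             -2              1                    -1                   0                        0                       
  chi_6 (2d, j=2)            2             2               -1                   -1                   0                        0                       

Spot check: chi_5 (2d, j=1) on {r^2, r^4} = -1.

Reasoning: D_6 has order 2*6 = 12 with 6 conjugacy classes, hence 6 irreducibles. Sum of squared dims 1 + 1 + 1 + 1 + 4 + 4 = 12 = |G|. Linear characters come from the abelianisation; the 2-dimensional irreps have character r^k -> 2*cos(2*pi*j*k/6), reflections -> 0.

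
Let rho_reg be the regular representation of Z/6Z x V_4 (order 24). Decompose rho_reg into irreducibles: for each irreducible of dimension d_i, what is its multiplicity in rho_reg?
Each irreducible V_i of dimension d_i appears with multiplicity d_i, i.e. rho_reg = (direct sum over all irreducibles V_i) d_i V_i. The irreducible dimensions for Z/6Z x V_4 are 1, 1, 1, 1, 1, 1, 1, 1, 1, 1, 1, 1, 1, 1, 1, 1, 1, 1, 1, 1, 1, 1, 1, 1: 24 irreducibles of dimension 1, each with multiplicity 1. Total dimension 24*1*1 = 24 = |G|.

Reasoning: General theorem: in the regular representation of a finite group G, each irreducible appears with multiplicity equal to its dimension. Check: dim(rho_reg) = sum d_i^2 = 1 + 1 + 1 + 1 + 1 + 1 + 1 + 1 + 1 + 1 + 1 + 1 + 1 + 1 + 1 + 1 + 1 + 1 + 1 + 1 + 1 + 1 + 1 + 1 = 24 = |G|.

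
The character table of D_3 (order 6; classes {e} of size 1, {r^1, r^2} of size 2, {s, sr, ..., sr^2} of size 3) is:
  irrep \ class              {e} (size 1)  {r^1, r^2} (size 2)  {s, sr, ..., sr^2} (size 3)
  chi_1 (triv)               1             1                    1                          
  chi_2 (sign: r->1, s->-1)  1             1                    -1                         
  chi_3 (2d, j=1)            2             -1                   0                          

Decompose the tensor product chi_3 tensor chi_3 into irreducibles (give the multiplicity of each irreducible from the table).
chi_3 tensor chi_3 = chi_1 + chi_2 + chi_3 (all other irreducibles have multiplicity 0).

Details: The character of a tensor product is the pointwise product (chi_3 * chi_3)(C) = chi_3(C) * chi_3(C):
  {e}: (2)*(2), {r^1, r^2}: (-1)*(-1), {s, sr, ..., sr^2}: (0)*(0)
so (chi_3 * chi_3) takes values
  {e} -> 4, {r^1, r^2} -> 1, {s, sr, ..., sr^2} -> 0.
Now take the inner product of this character with each irreducible chi from the table, <chi_3*chi_3, chi> = (1/6) sum_C |C| (chi_3*chi_3)(C) conj(chi(C)):
  <chi_3*chi_3, chi_1> = (1/6)[1*(4)*conj(1) + 2*(1)*conj(1) + 3*(0)*conj(1)]
      = (1/6)[(4) + (2) + (0)] = 6/6 = 1
  <chi_3*chi_3, chi_2> = (1/6)[1*(4)*conj(1) + 2*(1)*conj(1) + 3*(0)*conj(-1)]
      = (1/6)[(4) + (2) + (0)] = 6/6 = 1
  <chi_3*chi_3, chi_3> = (1/6)[1*(4)*conj(2) + 2*(1)*conj(-1) + 3*(0)*conj(0)]
      = (1/6)[(8) + (-2) + (0)] = 6/6 = 1
Hence the multiplicities are chi_1: 1, chi_2: 1, chi_3: 1. Dimension check: dim(chi_3)*dim(chi_3) = 2*2 = 4 and sum (mult * dim) = 1*1 + 1*1 + 1*2 = 4.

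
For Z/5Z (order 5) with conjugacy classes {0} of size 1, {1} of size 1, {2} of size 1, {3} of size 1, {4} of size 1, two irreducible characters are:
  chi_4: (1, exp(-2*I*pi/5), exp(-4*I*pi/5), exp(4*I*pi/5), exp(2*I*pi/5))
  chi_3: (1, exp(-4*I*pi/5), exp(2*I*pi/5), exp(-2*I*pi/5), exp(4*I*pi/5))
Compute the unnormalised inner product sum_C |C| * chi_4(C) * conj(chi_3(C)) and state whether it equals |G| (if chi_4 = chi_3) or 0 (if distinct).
Sum = 0; so <chi_4, chi_3> = 0 (distinct irreducibles are orthogonal).

Argument: Compute term by term over conjugacy classes (|C| * chi_4(C) * conj(chi_3(C))):
  1*(1)*conj(1) + 1*(exp(-2*I*pi/5))*conj(exp(-4*I*pi/5)) + 1*(exp(-4*I*pi/5))*conj(exp(2*I*pi/5)) + 1*(exp(4*I*pi/5))*conj(exp(-2*I*pi/5)) + 1*(exp(2*I*pi/5))*conj(exp(4*I*pi/5))
  = (1) + (exp(2*I*pi/5)) + (exp(4*I*pi/5)) + (exp(-4*I*pi/5)) + (exp(-2*I*pi/5))
  = 0.
(Exp terms are combined using exp(i*s)*conj(exp(i*t)) = exp(i*(s-t)), and sums of them are collapsed using the identity that for every m > 1 the m distinct m-th roots of unity sum to 0, e.g. 1 + exp(2*I*pi/3) + exp(-2*I*pi/3) = 0.)
Dividing by |G| = 5 gives 0/5 = 0, matching the row-orthogonality relation <chi_4, chi_3> = [chi_4 = chi_3].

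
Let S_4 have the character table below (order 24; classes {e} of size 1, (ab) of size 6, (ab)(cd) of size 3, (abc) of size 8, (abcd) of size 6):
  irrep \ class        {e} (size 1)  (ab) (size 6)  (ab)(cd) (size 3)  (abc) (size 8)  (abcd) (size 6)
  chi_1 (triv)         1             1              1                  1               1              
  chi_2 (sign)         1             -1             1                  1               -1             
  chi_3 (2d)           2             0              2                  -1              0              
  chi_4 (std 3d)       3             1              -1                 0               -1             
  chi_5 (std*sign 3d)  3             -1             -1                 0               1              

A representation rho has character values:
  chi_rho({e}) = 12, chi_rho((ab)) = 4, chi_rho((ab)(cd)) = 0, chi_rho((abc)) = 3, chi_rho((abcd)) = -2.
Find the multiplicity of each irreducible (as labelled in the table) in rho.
Multiplicities: chi_1: 2, chi_2: 1, chi_3: 0, chi_4: 3, chi_5: 0.

Working: Use <chi_rho, chi> = (1/|G|) sum_C |C| * chi_rho(C) * conj(chi(C)) with |G| = 24 for each irreducible chi in the table:
  <chi_rho, chi_1> = (1/24)[1*(12)*conj(1) + 6*(4)*conj(1) + 3*(0)*conj(1) + 8*(3)*conj(1) + 6*(-2)*conj(1)]
      = (1/24)[(12) + (24) + (0) + (24) + (-12)] = 48/24 = 2
  <chi_rho, chi_2> = (1/24)[1*(12)*conj(1) + 6*(4)*conj(-1) + 3*(0)*conj(1) + 8*(3)*conj(1) + 6*(-2)*conj(-1)]
      = (1/24)[(12) + (-24) + (0) + (24) + (12)] = 24/24 = 1
  <chi_rho, chi_3> = (1/24)[1*(12)*conj(2) + 6*(4)*conj(0) + 3*(0)*conj(2) + 8*(3)*conj(-1) + 6*(-2)*conj(0)]
      = (1/24)[(24) + (0) + (0) + (-24) + (0)] = 0/24 = 0
  <chi_rho, chi_4> = (1/24)[1*(12)*conj(3) + 6*(4)*conj(1) + 3*(0)*conj(-1) + 8*(3)*conj(0) + 6*(-2)*conj(-1)]
      = (1/24)[(36) + (24) + (0) + (0) + (12)] = 72/24 = 3
  <chi_rho, chi_5> = (1/24)[1*(12)*conj(3) + 6*(4)*conj(-1) + 3*(0)*conj(-1) + 8*(3)*conj(0) + 6*(-2)*conj(1)]
      = (1/24)[(36) + (-24) + (0) + (0) + (-12)] = 0/24 = 0
Dimension check: dim(rho) = sum (mult * dim) = 2*1 + 1*1 + 0*2 + 3*3 + 0*3 = 12 = chi_rho(e) = 12.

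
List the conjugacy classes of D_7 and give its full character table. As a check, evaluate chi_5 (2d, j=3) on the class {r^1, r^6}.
Conjugacy classes: {e} of size 1, {r^1, r^6} of size 2, {r^2, r^5} of size 2, {r^3, r^4} of size 2, {s, sr, ..., sr^6} of size 7.
Character table:
  irrep \ class              {e} (size 1)  {r^1, r^6} (size 2)  {r^2, r^5} (size 2)  {r^3, r^4} (size 2)  {s, sr, ..., sr^6} (size 7)
  chi_1 (triv)               1             1                    1                    1                    1                          
  chi_2 (sign: r->1, s->-1)  1             1                    1                    1                    -1                         
  chi_3 (2d, j=1)            2             2*cos(2*pi/7)        -2*cos(3*pi/7)       -2*cos(pi/7)         0                          
  chi_4 (2d, j=2)            2             -2*cos(3*pi/7)       -2*cos(pi/7)         2*cos(2*pi/7)        0                          
  chi_5 (2d, j=3)            2             -2*cos(pi/7)         2*cos(2*pi/7)        -2*cos(3*pi/7)       0                          

Spot check: chi_5 (2d, j=3) on {r^1, r^6} = -2*cos(pi/7).

Details: D_7 has order 2*7 = 14 with 5 conjugacy classes, hence 5 irreducibles. Sum of squared dims 1 + 1 + 4 + 4 + 4 = 14 = |G|. Linear characters come from the abelianisation; the 2-dimensional irreps have character r^k -> 2*cos(2*pi*j*k/7), reflections -> 0.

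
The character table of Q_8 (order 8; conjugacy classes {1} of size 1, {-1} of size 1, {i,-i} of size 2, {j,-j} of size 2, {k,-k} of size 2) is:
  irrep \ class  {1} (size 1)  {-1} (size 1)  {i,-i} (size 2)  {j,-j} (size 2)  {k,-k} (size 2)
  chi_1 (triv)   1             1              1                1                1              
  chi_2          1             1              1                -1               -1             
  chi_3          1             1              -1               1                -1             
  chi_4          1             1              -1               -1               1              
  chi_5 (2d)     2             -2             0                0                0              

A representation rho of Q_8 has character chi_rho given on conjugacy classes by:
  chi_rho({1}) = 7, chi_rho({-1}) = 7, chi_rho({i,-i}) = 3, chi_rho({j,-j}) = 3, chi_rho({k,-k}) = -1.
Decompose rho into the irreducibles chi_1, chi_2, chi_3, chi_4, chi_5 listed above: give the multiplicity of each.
Multiplicities: chi_1: 3, chi_2: 2, chi_3: 2, chi_4: 0, chi_5: 0.

Reasoning: Use <chi_rho, chi> = (1/|G|) sum_C |C| * chi_rho(C) * conj(chi(C)) with |G| = 8 for each irreducible chi in the table:
  <chi_rho, chi_1> = (1/8)[1*(7)*conj(1) + 1*(7)*conj(1) + 2*(3)*conj(1) + 2*(3)*conj(1) + 2*(-1)*conj(1)]
      = (1/8)[(7) + (7) + (6) + (6) + (-2)] = 24/8 = 3
  <chi_rho, chi_2> = (1/8)[1*(7)*conj(1) + 1*(7)*conj(1) + 2*(3)*conj(1) + 2*(3)*conj(-1) + 2*(-1)*conj(-1)]
      = (1/8)[(7) + (7) + (6) + (-6) + (2)] = 16/8 = 2
  <chi_rho, chi_3> = (1/8)[1*(7)*conj(1) + 1*(7)*conj(1) + 2*(3)*conj(-1) + 2*(3)*conj(1) + 2*(-1)*conj(-1)]
      = (1/8)[(7) + (7) + (-6) + (6) + (2)] = 16/8 = 2
  <chi_rho, chi_4> = (1/8)[1*(7)*conj(1) + 1*(7)*conj(1) + 2*(3)*conj(-1) + 2*(3)*conj(-1) + 2*(-1)*conj(1)]
      = (1/8)[(7) + (7) + (-6) + (-6) + (-2)] = 0/8 = 0
  <chi_rho, chi_5> = (1/8)[1*(7)*conj(2) + 1*(7)*conj(-2) + 2*(3)*conj(0) + 2*(3)*conj(0) + 2*(-1)*conj(0)]
      = (1/8)[(14) + (-14) + (0) + (0) + (0)] = 0/8 = 0
Dimension check: dim(rho) = sum (mult * dim) = 3*1 + 2*1 + 2*1 + 0*1 + 0*2 = 7 = chi_rho(e) = 7.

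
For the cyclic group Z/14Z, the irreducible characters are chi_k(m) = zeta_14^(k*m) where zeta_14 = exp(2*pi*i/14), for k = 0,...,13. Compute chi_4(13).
chi_4(13) = zeta_14^52 = exp(-4*I*pi/7)

Derivation: chi_4(13) = zeta_14^(4*13) = zeta_14^52. Since zeta_14^14 = 1, this equals zeta_14^10 = exp(2*pi*i*10/14) = exp(-4*I*pi/7).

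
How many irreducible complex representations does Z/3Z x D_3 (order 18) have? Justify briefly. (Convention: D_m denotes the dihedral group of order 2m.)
9

Details: The number of irreducible complex representations of a finite group equals its number of conjugacy classes. For a direct product, #classes(G x H) = #classes(G) * #classes(H). Z/3Z has 3 classes (abelian), D_3 has 3 classes, so 3 * 3 = 9, so Z/3Z x D_3 (order 18) has exactly 9 irreducible complex representations.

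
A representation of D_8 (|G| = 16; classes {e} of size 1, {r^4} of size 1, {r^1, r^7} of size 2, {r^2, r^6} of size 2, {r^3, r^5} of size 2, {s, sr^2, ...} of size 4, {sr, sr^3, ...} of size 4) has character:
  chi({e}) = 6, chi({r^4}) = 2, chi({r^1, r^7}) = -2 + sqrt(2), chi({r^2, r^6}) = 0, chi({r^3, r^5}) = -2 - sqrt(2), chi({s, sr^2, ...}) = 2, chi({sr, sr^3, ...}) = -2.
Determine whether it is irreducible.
Not irreducible (reducible): <chi, chi> = 6 > 1.

Justification: <chi, chi> = (1/|G|) sum_C |C| * |chi(C)|^2 = (1/16)[1*|6|^2 + 1*|2|^2 + 2*|-2 + sqrt(2)|^2 + 2*|0|^2 + 2*|-2 - sqrt(2)|^2 + 4*|2|^2 + 4*|-2|^2]
  = (1/16)[(36) + (4) + (12 - 8*sqrt(2)) + (0) + (8*sqrt(2) + 12) + (16) + (16)] = 96/16 = 6.
A character is irreducible iff <chi, chi> = 1, so this representation is reducible.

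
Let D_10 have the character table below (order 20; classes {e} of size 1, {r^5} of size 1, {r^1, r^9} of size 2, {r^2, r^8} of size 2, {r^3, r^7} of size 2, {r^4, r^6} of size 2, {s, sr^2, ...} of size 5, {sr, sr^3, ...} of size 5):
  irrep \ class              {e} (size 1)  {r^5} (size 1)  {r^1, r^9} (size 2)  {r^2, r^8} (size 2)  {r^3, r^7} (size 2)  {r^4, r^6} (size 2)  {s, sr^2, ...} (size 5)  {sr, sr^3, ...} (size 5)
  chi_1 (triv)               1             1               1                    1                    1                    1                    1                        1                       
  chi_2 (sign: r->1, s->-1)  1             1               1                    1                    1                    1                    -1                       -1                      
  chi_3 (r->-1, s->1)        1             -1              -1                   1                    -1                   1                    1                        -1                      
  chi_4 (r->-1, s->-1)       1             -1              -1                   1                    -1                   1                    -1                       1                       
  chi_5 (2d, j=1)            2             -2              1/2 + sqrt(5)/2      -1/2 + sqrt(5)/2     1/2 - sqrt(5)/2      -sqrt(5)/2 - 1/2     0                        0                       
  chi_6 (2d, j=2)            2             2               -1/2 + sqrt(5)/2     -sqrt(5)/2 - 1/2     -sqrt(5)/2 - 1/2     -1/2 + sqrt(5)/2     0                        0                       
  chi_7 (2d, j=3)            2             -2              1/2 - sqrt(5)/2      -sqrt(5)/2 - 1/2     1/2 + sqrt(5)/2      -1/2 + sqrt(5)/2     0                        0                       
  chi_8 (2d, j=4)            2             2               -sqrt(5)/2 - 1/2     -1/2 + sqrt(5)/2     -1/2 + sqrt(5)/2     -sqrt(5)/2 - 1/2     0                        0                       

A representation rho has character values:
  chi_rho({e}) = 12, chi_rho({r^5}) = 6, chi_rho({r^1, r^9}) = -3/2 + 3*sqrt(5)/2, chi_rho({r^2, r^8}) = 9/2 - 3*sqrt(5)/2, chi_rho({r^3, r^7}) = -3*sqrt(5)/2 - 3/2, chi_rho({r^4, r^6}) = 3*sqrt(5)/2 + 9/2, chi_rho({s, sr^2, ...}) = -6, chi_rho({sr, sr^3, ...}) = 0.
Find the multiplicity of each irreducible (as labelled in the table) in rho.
Multiplicities: chi_1: 0, chi_2: 3, chi_3: 0, chi_4: 3, chi_5: 0, chi_6: 3, chi_7: 0, chi_8: 0.

Why: Use <chi_rho, chi> = (1/|G|) sum_C |C| * chi_rho(C) * conj(chi(C)) with |G| = 20 for each irreducible chi in the table:
  <chi_rho, chi_1> = (1/20)[1*(12)*conj(1) + 1*(6)*conj(1) + 2*(-3/2 + 3*sqrt(5)/2)*conj(1) + 2*(9/2 - 3*sqrt(5)/2)*conj(1) + 2*(-3*sqrt(5)/2 - 3/2)*conj(1) + 2*(3*sqrt(5)/2 + 9/2)*conj(1) + 5*(-6)*conj(1) + 5*(0)*conj(1)]
      = (1/20)[(12) + (6) + (-3 + 3*sqrt(5)) + (9 - 3*sqrt(5)) + (-3*sqrt(5) - 3) + (3*sqrt(5) + 9) + (-30) + (0)] = 0/20 = 0
  <chi_rho, chi_2> = (1/20)[1*(12)*conj(1) + 1*(6)*conj(1) + 2*(-3/2 + 3*sqrt(5)/2)*conj(1) + 2*(9/2 - 3*sqrt(5)/2)*conj(1) + 2*(-3*sqrt(5)/2 - 3/2)*conj(1) + 2*(3*sqrt(5)/2 + 9/2)*conj(1) + 5*(-6)*conj(-1) + 5*(0)*conj(-1)]
      = (1/20)[(12) + (6) + (-3 + 3*sqrt(5)) + (9 - 3*sqrt(5)) + (-3*sqrt(5) - 3) + (3*sqrt(5) + 9) + (30) + (0)] = 60/20 = 3
  <chi_rho, chi_3> = (1/20)[1*(12)*conj(1) + 1*(6)*conj(-1) + 2*(-3/2 + 3*sqrt(5)/2)*conj(-1) + 2*(9/2 - 3*sqrt(5)/2)*conj(1) + 2*(-3*sqrt(5)/2 - 3/2)*conj(-1) + 2*(3*sqrt(5)/2 + 9/2)*conj(1) + 5*(-6)*conj(1) + 5*(0)*conj(-1)]
      = (1/20)[(12) + (-6) + (3 - 3*sqrt(5)) + (9 - 3*sqrt(5)) + (3 + 3*sqrt(5)) + (3*sqrt(5) + 9) + (-30) + (0)] = 0/20 = 0
  <chi_rho, chi_4> = (1/20)[1*(12)*conj(1) + 1*(6)*conj(-1) + 2*(-3/2 + 3*sqrt(5)/2)*conj(-1) + 2*(9/2 - 3*sqrt(5)/2)*conj(1) + 2*(-3*sqrt(5)/2 - 3/2)*conj(-1) + 2*(3*sqrt(5)/2 + 9/2)*conj(1) + 5*(-6)*conj(-1) + 5*(0)*conj(1)]
      = (1/20)[(12) + (-6) + (3 - 3*sqrt(5)) + (9 - 3*sqrt(5)) + (3 + 3*sqrt(5)) + (3*sqrt(5) + 9) + (30) + (0)] = 60/20 = 3
  <chi_rho, chi_5> = (1/20)[1*(12)*conj(2) + 1*(6)*conj(-2) + 2*(-3/2 + 3*sqrt(5)/2)*conj(1/2 + sqrt(5)/2) + 2*(9/2 - 3*sqrt(5)/2)*conj(-1/2 + sqrt(5)/2) + 2*(-3*sqrt(5)/2 - 3/2)*conj(1/2 - sqrt(5)/2) + 2*(3*sqrt(5)/2 + 9/2)*conj(-sqrt(5)/2 - 1/2) + 5*(-6)*conj(0) + 5*(0)*conj(0)]
      = (1/20)[(24) + (-12) + (6) + (-12 + 6*sqrt(5)) + (6) + (-6*sqrt(5) - 12) + (0) + (0)] = 0/20 = 0
  <chi_rho, chi_6> = (1/20)[1*(12)*conj(2) + 1*(6)*conj(2) + 2*(-3/2 + 3*sqrt(5)/2)*conj(-1/2 + sqrt(5)/2) + 2*(9/2 - 3*sqrt(5)/2)*conj(-sqrt(5)/2 - 1/2) + 2*(-3*sqrt(5)/2 - 3/2)*conj(-sqrt(5)/2 - 1/2) + 2*(3*sqrt(5)/2 + 9/2)*conj(-1/2 + sqrt(5)/2) + 5*(-6)*conj(0) + 5*(0)*conj(0)]
      = (1/20)[(24) + (12) + (9 - 3*sqrt(5)) + (3 - 3*sqrt(5)) + (3*sqrt(5) + 9) + (3 + 3*sqrt(5)) + (0) + (0)] = 60/20 = 3
  <chi_rho, chi_7> = (1/20)[1*(12)*conj(2) + 1*(6)*conj(-2) + 2*(-3/2 + 3*sqrt(5)/2)*conj(1/2 - sqrt(5)/2) + 2*(9/2 - 3*sqrt(5)/2)*conj(-sqrt(5)/2 - 1/2) + 2*(-3*sqrt(5)/2 - 3/2)*conj(1/2 + sqrt(5)/2) + 2*(3*sqrt(5)/2 + 9/2)*conj(-1/2 + sqrt(5)/2) + 5*(-6)*conj(0) + 5*(0)*conj(0)]
      = (1/20)[(24) + (-12) + (-9 + 3*sqrt(5)) + (3 - 3*sqrt(5)) + (-9 - 3*sqrt(5)) + (3 + 3*sqrt(5)) + (0) + (0)] = 0/20 = 0
  <chi_rho, chi_8> = (1/20)[1*(12)*conj(2) + 1*(6)*conj(2) + 2*(-3/2 + 3*sqrt(5)/2)*conj(-sqrt(5)/2 - 1/2) + 2*(9/2 - 3*sqrt(5)/2)*conj(-1/2 + sqrt(5)/2) + 2*(-3*sqrt(5)/2 - 3/2)*conj(-1/2 + sqrt(5)/2) + 2*(3*sqrt(5)/2 + 9/2)*conj(-sqrt(5)/2 - 1/2) + 5*(-6)*conj(0) + 5*(0)*conj(0)]
      = (1/20)[(24) + (12) + (-6) + (-12 + 6*sqrt(5)) + (-6) + (-6*sqrt(5) - 12) + (0) + (0)] = 0/20 = 0
Dimension check: dim(rho) = sum (mult * dim) = 0*1 + 3*1 + 0*1 + 3*1 + 0*2 + 3*2 + 0*2 + 0*2 = 12 = chi_rho(e) = 12.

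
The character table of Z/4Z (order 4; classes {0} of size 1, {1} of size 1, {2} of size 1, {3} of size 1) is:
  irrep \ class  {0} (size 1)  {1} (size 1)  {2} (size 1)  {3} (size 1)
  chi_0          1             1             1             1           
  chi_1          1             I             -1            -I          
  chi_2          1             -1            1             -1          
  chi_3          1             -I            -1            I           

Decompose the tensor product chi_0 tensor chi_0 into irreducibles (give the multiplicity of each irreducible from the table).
chi_0 tensor chi_0 = chi_0 (all other irreducibles have multiplicity 0).

Derivation: The character of a tensor product is the pointwise product (chi_0 * chi_0)(C) = chi_0(C) * chi_0(C):
  {0}: (1)*(1), {1}: (1)*(1), {2}: (1)*(1), {3}: (1)*(1)
so (chi_0 * chi_0) takes values
  {0} -> 1, {1} -> 1, {2} -> 1, {3} -> 1.
Now take the inner product of this character with each irreducible chi from the table, <chi_0*chi_0, chi> = (1/4) sum_C |C| (chi_0*chi_0)(C) conj(chi(C)):
  <chi_0*chi_0, chi_0> = (1/4)[1*(1)*conj(1) + 1*(1)*conj(1) + 1*(1)*conj(1) + 1*(1)*conj(1)]
      = (1/4)[(1) + (1) + (1) + (1)] = 4/4 = 1
  <chi_0*chi_0, chi_1> = (1/4)[1*(1)*conj(1) + 1*(1)*conj(I) + 1*(1)*conj(-1) + 1*(1)*conj(-I)]
      = (1/4)[(1) + (-I) + (-1) + (I)] = 0/4 = 0
  <chi_0*chi_0, chi_2> = (1/4)[1*(1)*conj(1) + 1*(1)*conj(-1) + 1*(1)*conj(1) + 1*(1)*conj(-1)]
      = (1/4)[(1) + (-1) + (1) + (-1)] = 0/4 = 0
  <chi_0*chi_0, chi_3> = (1/4)[1*(1)*conj(1) + 1*(1)*conj(-I) + 1*(1)*conj(-1) + 1*(1)*conj(I)]
      = (1/4)[(1) + (I) + (-1) + (-I)] = 0/4 = 0
(Exp terms are combined using exp(i*s)*conj(exp(i*t)) = exp(i*(s-t)), and sums of them are collapsed using the identity that for every m > 1 the m distinct m-th roots of unity sum to 0, e.g. 1 + exp(2*I*pi/3) + exp(-2*I*pi/3) = 0.)
Hence the multiplicities are chi_0: 1. Dimension check: dim(chi_0)*dim(chi_0) = 1*1 = 1 and sum (mult * dim) = 1*1 = 1.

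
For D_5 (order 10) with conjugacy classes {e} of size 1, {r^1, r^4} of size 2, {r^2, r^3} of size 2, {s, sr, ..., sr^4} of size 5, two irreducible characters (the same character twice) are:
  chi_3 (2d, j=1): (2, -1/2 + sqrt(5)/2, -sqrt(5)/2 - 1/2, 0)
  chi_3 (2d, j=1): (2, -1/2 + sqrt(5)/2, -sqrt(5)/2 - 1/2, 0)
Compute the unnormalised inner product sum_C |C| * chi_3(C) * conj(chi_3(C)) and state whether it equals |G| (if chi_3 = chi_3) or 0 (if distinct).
Sum = 10 = |G| = 10; so <chi_3, chi_3> = 1 (norm-1 confirms irreducibility).

Why: Compute term by term over conjugacy classes (|C| * chi_3(C) * conj(chi_3(C))):
  1*(2)*conj(2) + 2*(-1/2 + sqrt(5)/2)*conj(-1/2 + sqrt(5)/2) + 2*(-sqrt(5)/2 - 1/2)*conj(-sqrt(5)/2 - 1/2) + 5*(0)*conj(0)
  = (4) + (3 - sqrt(5)) + (sqrt(5) + 3) + (0)
  = 10.
Dividing by |G| = 10 gives 10/10 = 1, matching the row-orthogonality relation <chi_3, chi_3> = [chi_3 = chi_3].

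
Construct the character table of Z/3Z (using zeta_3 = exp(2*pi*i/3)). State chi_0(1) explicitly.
Character table of Z/3Z (irreps indexed chi_0,...,chi_2 with chi_k(m) = zeta_3^(k*m), zeta_3 = exp(2*pi*i/3)):
  irrep \ class  {0} (size 1)  {1} (size 1)    {2} (size 1)  
  chi_0          1             1               1             
  chi_1          1             exp(2*I*pi/3)   exp(-2*I*pi/3)
  chi_2          1             exp(-2*I*pi/3)  exp(2*I*pi/3) 

Spot check: chi_0(1) = zeta_3^(0*1) = zeta_3^0 = 1.

Why: Z/3Z is abelian, so all 3 irreducible complex representations are 1-dimensional. They are given by chi_k(m) = zeta_3^(k*m) for k = 0,...,2. Row orthogonality: sum_m chi_k(m) conj(chi_l(m)) = 3 * [k = l].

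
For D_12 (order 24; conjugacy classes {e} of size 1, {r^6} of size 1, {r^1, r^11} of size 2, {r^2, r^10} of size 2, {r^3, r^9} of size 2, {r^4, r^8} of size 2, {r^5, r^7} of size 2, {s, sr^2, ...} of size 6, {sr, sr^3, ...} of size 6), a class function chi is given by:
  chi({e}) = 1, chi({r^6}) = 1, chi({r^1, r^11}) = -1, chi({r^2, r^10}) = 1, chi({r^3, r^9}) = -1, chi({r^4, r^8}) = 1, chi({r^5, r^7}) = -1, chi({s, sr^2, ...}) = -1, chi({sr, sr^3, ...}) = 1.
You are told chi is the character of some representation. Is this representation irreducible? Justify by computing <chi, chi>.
Irreducible: <chi, chi> = 1.

Justification: <chi, chi> = (1/|G|) sum_C |C| * |chi(C)|^2 = (1/24)[1*|1|^2 + 1*|1|^2 + 2*|-1|^2 + 2*|1|^2 + 2*|-1|^2 + 2*|1|^2 + 2*|-1|^2 + 6*|-1|^2 + 6*|1|^2]
  = (1/24)[(1) + (1) + (2) + (2) + (2) + (2) + (2) + (6) + (6)] = 24/24 = 1.
A character is irreducible iff <chi, chi> = 1, so this representation is irreducible.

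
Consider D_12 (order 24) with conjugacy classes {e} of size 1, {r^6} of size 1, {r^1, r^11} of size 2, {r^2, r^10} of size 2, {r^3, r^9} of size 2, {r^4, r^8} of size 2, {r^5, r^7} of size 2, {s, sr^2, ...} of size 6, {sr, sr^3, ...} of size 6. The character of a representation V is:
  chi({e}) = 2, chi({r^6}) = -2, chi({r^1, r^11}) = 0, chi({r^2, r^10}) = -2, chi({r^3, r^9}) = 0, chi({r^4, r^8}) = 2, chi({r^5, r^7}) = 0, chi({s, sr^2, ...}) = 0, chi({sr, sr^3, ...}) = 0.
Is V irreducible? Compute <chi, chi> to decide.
Irreducible: <chi, chi> = 1.

Working: <chi, chi> = (1/|G|) sum_C |C| * |chi(C)|^2 = (1/24)[1*|2|^2 + 1*|-2|^2 + 2*|0|^2 + 2*|-2|^2 + 2*|0|^2 + 2*|2|^2 + 2*|0|^2 + 6*|0|^2 + 6*|0|^2]
  = (1/24)[(4) + (4) + (0) + (8) + (0) + (8) + (0) + (0) + (0)] = 24/24 = 1.
A character is irreducible iff <chi, chi> = 1, so this representation is irreducible.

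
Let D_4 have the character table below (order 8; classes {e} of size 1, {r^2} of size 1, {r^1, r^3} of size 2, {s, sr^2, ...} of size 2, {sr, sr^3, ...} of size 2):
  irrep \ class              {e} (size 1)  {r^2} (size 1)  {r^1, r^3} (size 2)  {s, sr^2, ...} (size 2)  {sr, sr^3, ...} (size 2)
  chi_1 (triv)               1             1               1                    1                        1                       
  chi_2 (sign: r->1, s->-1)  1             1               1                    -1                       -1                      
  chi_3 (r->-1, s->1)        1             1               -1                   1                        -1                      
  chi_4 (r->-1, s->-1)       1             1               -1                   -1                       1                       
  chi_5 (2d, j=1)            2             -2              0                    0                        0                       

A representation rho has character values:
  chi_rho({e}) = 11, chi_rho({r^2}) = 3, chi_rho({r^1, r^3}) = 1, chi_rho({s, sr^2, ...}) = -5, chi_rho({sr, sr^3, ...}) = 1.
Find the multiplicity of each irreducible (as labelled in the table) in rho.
Multiplicities: chi_1: 1, chi_2: 3, chi_3: 0, chi_4: 3, chi_5: 2.

Derivation: Use <chi_rho, chi> = (1/|G|) sum_C |C| * chi_rho(C) * conj(chi(C)) with |G| = 8 for each irreducible chi in the table:
  <chi_rho, chi_1> = (1/8)[1*(11)*conj(1) + 1*(3)*conj(1) + 2*(1)*conj(1) + 2*(-5)*conj(1) + 2*(1)*conj(1)]
      = (1/8)[(11) + (3) + (2) + (-10) + (2)] = 8/8 = 1
  <chi_rho, chi_2> = (1/8)[1*(11)*conj(1) + 1*(3)*conj(1) + 2*(1)*conj(1) + 2*(-5)*conj(-1) + 2*(1)*conj(-1)]
      = (1/8)[(11) + (3) + (2) + (10) + (-2)] = 24/8 = 3
  <chi_rho, chi_3> = (1/8)[1*(11)*conj(1) + 1*(3)*conj(1) + 2*(1)*conj(-1) + 2*(-5)*conj(1) + 2*(1)*conj(-1)]
      = (1/8)[(11) + (3) + (-2) + (-10) + (-2)] = 0/8 = 0
  <chi_rho, chi_4> = (1/8)[1*(11)*conj(1) + 1*(3)*conj(1) + 2*(1)*conj(-1) + 2*(-5)*conj(-1) + 2*(1)*conj(1)]
      = (1/8)[(11) + (3) + (-2) + (10) + (2)] = 24/8 = 3
  <chi_rho, chi_5> = (1/8)[1*(11)*conj(2) + 1*(3)*conj(-2) + 2*(1)*conj(0) + 2*(-5)*conj(0) + 2*(1)*conj(0)]
      = (1/8)[(22) + (-6) + (0) + (0) + (0)] = 16/8 = 2
Dimension check: dim(rho) = sum (mult * dim) = 1*1 + 3*1 + 0*1 + 3*1 + 2*2 = 11 = chi_rho(e) = 11.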